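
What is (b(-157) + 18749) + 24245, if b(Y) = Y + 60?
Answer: 42897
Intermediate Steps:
b(Y) = 60 + Y
(b(-157) + 18749) + 24245 = ((60 - 157) + 18749) + 24245 = (-97 + 18749) + 24245 = 18652 + 24245 = 42897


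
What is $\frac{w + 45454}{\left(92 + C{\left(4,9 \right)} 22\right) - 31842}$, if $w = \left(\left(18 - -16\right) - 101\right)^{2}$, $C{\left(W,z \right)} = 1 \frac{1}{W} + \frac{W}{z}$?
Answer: $- \frac{898974}{571225} \approx -1.5738$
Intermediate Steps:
$C{\left(W,z \right)} = \frac{1}{W} + \frac{W}{z}$
$w = 4489$ ($w = \left(\left(18 + 16\right) - 101\right)^{2} = \left(34 - 101\right)^{2} = \left(-67\right)^{2} = 4489$)
$\frac{w + 45454}{\left(92 + C{\left(4,9 \right)} 22\right) - 31842} = \frac{4489 + 45454}{\left(92 + \left(\frac{1}{4} + \frac{4}{9}\right) 22\right) - 31842} = \frac{49943}{\left(92 + \left(\frac{1}{4} + 4 \cdot \frac{1}{9}\right) 22\right) - 31842} = \frac{49943}{\left(92 + \left(\frac{1}{4} + \frac{4}{9}\right) 22\right) - 31842} = \frac{49943}{\left(92 + \frac{25}{36} \cdot 22\right) - 31842} = \frac{49943}{\left(92 + \frac{275}{18}\right) - 31842} = \frac{49943}{\frac{1931}{18} - 31842} = \frac{49943}{- \frac{571225}{18}} = 49943 \left(- \frac{18}{571225}\right) = - \frac{898974}{571225}$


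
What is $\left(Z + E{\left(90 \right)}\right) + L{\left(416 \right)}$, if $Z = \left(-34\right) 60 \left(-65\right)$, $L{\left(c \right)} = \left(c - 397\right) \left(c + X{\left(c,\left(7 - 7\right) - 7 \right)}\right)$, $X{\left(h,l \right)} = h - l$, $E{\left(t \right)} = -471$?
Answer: $148070$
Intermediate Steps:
$L{\left(c \right)} = \left(-397 + c\right) \left(7 + 2 c\right)$ ($L{\left(c \right)} = \left(c - 397\right) \left(c + \left(c - \left(\left(7 - 7\right) - 7\right)\right)\right) = \left(-397 + c\right) \left(c + \left(c - \left(0 - 7\right)\right)\right) = \left(-397 + c\right) \left(c + \left(c - -7\right)\right) = \left(-397 + c\right) \left(c + \left(c + 7\right)\right) = \left(-397 + c\right) \left(c + \left(7 + c\right)\right) = \left(-397 + c\right) \left(7 + 2 c\right)$)
$Z = 132600$ ($Z = \left(-2040\right) \left(-65\right) = 132600$)
$\left(Z + E{\left(90 \right)}\right) + L{\left(416 \right)} = \left(132600 - 471\right) - \left(330171 - 346112\right) = 132129 - -15941 = 132129 + 15941 = 148070$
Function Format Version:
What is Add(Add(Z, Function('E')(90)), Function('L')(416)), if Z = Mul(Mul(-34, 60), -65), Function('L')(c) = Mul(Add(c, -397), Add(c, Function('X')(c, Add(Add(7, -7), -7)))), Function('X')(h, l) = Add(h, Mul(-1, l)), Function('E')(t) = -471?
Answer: 148070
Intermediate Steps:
Function('L')(c) = Mul(Add(-397, c), Add(7, Mul(2, c))) (Function('L')(c) = Mul(Add(c, -397), Add(c, Add(c, Mul(-1, Add(Add(7, -7), -7))))) = Mul(Add(-397, c), Add(c, Add(c, Mul(-1, Add(0, -7))))) = Mul(Add(-397, c), Add(c, Add(c, Mul(-1, -7)))) = Mul(Add(-397, c), Add(c, Add(c, 7))) = Mul(Add(-397, c), Add(c, Add(7, c))) = Mul(Add(-397, c), Add(7, Mul(2, c))))
Z = 132600 (Z = Mul(-2040, -65) = 132600)
Add(Add(Z, Function('E')(90)), Function('L')(416)) = Add(Add(132600, -471), Add(-2779, Mul(-787, 416), Mul(2, Pow(416, 2)))) = Add(132129, Add(-2779, -327392, Mul(2, 173056))) = Add(132129, Add(-2779, -327392, 346112)) = Add(132129, 15941) = 148070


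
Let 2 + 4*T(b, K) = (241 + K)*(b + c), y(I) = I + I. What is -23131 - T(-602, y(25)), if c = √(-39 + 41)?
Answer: 20665 - 291*√2/4 ≈ 20562.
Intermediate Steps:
y(I) = 2*I
c = √2 ≈ 1.4142
T(b, K) = -½ + (241 + K)*(b + √2)/4 (T(b, K) = -½ + ((241 + K)*(b + √2))/4 = -½ + (241 + K)*(b + √2)/4)
-23131 - T(-602, y(25)) = -23131 - (-½ + (241/4)*(-602) + 241*√2/4 + (¼)*(2*25)*(-602) + (2*25)*√2/4) = -23131 - (-½ - 72541/2 + 241*√2/4 + (¼)*50*(-602) + (¼)*50*√2) = -23131 - (-½ - 72541/2 + 241*√2/4 - 7525 + 25*√2/2) = -23131 - (-43796 + 291*√2/4) = -23131 + (43796 - 291*√2/4) = 20665 - 291*√2/4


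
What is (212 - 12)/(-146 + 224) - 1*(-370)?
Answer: 14530/39 ≈ 372.56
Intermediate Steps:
(212 - 12)/(-146 + 224) - 1*(-370) = 200/78 + 370 = 200*(1/78) + 370 = 100/39 + 370 = 14530/39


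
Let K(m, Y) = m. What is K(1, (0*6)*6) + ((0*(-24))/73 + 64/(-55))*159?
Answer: -10121/55 ≈ -184.02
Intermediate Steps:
K(1, (0*6)*6) + ((0*(-24))/73 + 64/(-55))*159 = 1 + ((0*(-24))/73 + 64/(-55))*159 = 1 + (0*(1/73) + 64*(-1/55))*159 = 1 + (0 - 64/55)*159 = 1 - 64/55*159 = 1 - 10176/55 = -10121/55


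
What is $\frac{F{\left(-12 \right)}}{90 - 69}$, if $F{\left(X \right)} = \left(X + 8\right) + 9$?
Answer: $\frac{5}{21} \approx 0.2381$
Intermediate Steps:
$F{\left(X \right)} = 17 + X$ ($F{\left(X \right)} = \left(8 + X\right) + 9 = 17 + X$)
$\frac{F{\left(-12 \right)}}{90 - 69} = \frac{17 - 12}{90 - 69} = \frac{5}{21}$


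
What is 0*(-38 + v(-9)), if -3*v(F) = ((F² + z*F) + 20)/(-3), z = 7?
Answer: 0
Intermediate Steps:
v(F) = 20/9 + F²/9 + 7*F/9 (v(F) = -((F² + 7*F) + 20)/(3*(-3)) = -(20 + F² + 7*F)*(-1)/(3*3) = -(-20/3 - 7*F/3 - F²/3)/3 = 20/9 + F²/9 + 7*F/9)
0*(-38 + v(-9)) = 0*(-38 + (20/9 + (⅑)*(-9)² + (7/9)*(-9))) = 0*(-38 + (20/9 + (⅑)*81 - 7)) = 0*(-38 + (20/9 + 9 - 7)) = 0*(-38 + 38/9) = 0*(-304/9) = 0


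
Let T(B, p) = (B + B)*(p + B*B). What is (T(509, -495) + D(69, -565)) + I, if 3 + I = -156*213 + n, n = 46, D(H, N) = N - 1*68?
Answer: 263206730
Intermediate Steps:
T(B, p) = 2*B*(p + B²) (T(B, p) = (2*B)*(p + B²) = 2*B*(p + B²))
D(H, N) = -68 + N (D(H, N) = N - 68 = -68 + N)
I = -33185 (I = -3 + (-156*213 + 46) = -3 + (-33228 + 46) = -3 - 33182 = -33185)
(T(509, -495) + D(69, -565)) + I = (2*509*(-495 + 509²) + (-68 - 565)) - 33185 = (2*509*(-495 + 259081) - 633) - 33185 = (2*509*258586 - 633) - 33185 = (263240548 - 633) - 33185 = 263239915 - 33185 = 263206730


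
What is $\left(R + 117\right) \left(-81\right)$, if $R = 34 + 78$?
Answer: $-18549$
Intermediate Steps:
$R = 112$
$\left(R + 117\right) \left(-81\right) = \left(112 + 117\right) \left(-81\right) = 229 \left(-81\right) = -18549$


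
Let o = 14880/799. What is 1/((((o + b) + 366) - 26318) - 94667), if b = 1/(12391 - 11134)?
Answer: -1004343/121124143358 ≈ -8.2918e-6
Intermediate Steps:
o = 14880/799 (o = 14880*(1/799) = 14880/799 ≈ 18.623)
b = 1/1257 ≈ 0.00079555
1/((((o + b) + 366) - 26318) - 94667) = 1/((((14880/799 + 1/1257) + 366) - 26318) - 94667) = 1/(((18704959/1004343 + 366) - 26318) - 94667) = 1/((386294497/1004343 - 26318) - 94667) = 1/(-26046004577/1004343 - 94667) = 1/(-121124143358/1004343) = -1004343/121124143358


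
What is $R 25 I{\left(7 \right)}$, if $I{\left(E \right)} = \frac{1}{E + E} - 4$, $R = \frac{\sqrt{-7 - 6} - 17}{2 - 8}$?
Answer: $- \frac{23375}{84} + \frac{1375 i \sqrt{13}}{84} \approx -278.27 + 59.019 i$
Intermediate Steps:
$R = \frac{17}{6} - \frac{i \sqrt{13}}{6}$ ($R = \frac{\sqrt{-13} - 17}{-6} = \left(i \sqrt{13} - 17\right) \left(- \frac{1}{6}\right) = \left(-17 + i \sqrt{13}\right) \left(- \frac{1}{6}\right) = \frac{17}{6} - \frac{i \sqrt{13}}{6} \approx 2.8333 - 0.60093 i$)
$I{\left(E \right)} = -4 + \frac{1}{2 E}$ ($I{\left(E \right)} = \frac{1}{2 E} - 4 = -4 + \frac{1}{2 E}$)
$R 25 I{\left(7 \right)} = \left(\frac{17}{6} - \frac{i \sqrt{13}}{6}\right) 25 \left(-4 + \frac{1}{2 \cdot 7}\right) = \left(\frac{425}{6} - \frac{25 i \sqrt{13}}{6}\right) \left(-4 + \frac{1}{2} \cdot \frac{1}{7}\right) = \left(\frac{425}{6} - \frac{25 i \sqrt{13}}{6}\right) \left(-4 + \frac{1}{14}\right) = \left(\frac{425}{6} - \frac{25 i \sqrt{13}}{6}\right) \left(- \frac{55}{14}\right) = - \frac{23375}{84} + \frac{1375 i \sqrt{13}}{84}$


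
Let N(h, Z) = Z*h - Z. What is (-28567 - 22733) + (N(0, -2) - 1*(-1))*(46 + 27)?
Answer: -51081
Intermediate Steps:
N(h, Z) = -Z + Z*h
(-28567 - 22733) + (N(0, -2) - 1*(-1))*(46 + 27) = (-28567 - 22733) + (-2*(-1 + 0) - 1*(-1))*(46 + 27) = -51300 + (-2*(-1) + 1)*73 = -51300 + (2 + 1)*73 = -51300 + 3*73 = -51300 + 219 = -51081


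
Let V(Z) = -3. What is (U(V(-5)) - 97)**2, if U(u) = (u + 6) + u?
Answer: 9409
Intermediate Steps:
U(u) = 6 + 2*u (U(u) = (6 + u) + u = 6 + 2*u)
(U(V(-5)) - 97)**2 = ((6 + 2*(-3)) - 97)**2 = ((6 - 6) - 97)**2 = (0 - 97)**2 = (-97)**2 = 9409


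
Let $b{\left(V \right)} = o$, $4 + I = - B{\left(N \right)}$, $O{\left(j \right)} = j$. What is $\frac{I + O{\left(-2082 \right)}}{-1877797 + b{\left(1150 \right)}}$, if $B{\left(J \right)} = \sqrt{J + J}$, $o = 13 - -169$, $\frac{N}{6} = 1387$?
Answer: $\frac{2086}{1877615} + \frac{2 \sqrt{4161}}{1877615} \approx 0.0011797$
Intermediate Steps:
$N = 8322$ ($N = 6 \cdot 1387 = 8322$)
$o = 182$ ($o = 13 + 169 = 182$)
$B{\left(J \right)} = \sqrt{2} \sqrt{J}$ ($B{\left(J \right)} = \sqrt{2 J} = \sqrt{2} \sqrt{J}$)
$I = -4 - 2 \sqrt{4161}$ ($I = -4 - \sqrt{2} \sqrt{8322} = -4 - 2 \sqrt{4161} \approx -133.01$)
$b{\left(V \right)} = 182$
$\frac{I + O{\left(-2082 \right)}}{-1877797 + b{\left(1150 \right)}} = \frac{\left(-4 - 2 \sqrt{4161}\right) - 2082}{-1877797 + 182} = \frac{-2086 - 2 \sqrt{4161}}{-1877615} = \left(-2086 - 2 \sqrt{4161}\right) \left(- \frac{1}{1877615}\right) = \frac{2086}{1877615} + \frac{2 \sqrt{4161}}{1877615}$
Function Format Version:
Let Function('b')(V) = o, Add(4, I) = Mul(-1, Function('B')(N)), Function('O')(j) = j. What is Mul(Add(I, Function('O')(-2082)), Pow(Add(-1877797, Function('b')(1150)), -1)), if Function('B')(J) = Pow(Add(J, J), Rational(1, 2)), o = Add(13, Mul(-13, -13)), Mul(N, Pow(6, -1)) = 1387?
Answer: Add(Rational(2086, 1877615), Mul(Rational(2, 1877615), Pow(4161, Rational(1, 2)))) ≈ 0.0011797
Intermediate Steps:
N = 8322 (N = Mul(6, 1387) = 8322)
o = 182 (o = Add(13, 169) = 182)
Function('B')(J) = Mul(Pow(2, Rational(1, 2)), Pow(J, Rational(1, 2))) (Function('B')(J) = Pow(Mul(2, J), Rational(1, 2)) = Mul(Pow(2, Rational(1, 2)), Pow(J, Rational(1, 2))))
I = Add(-4, Mul(-2, Pow(4161, Rational(1, 2)))) (I = Add(-4, Mul(-1, Mul(Pow(2, Rational(1, 2)), Pow(8322, Rational(1, 2))))) = Add(-4, Mul(-1, Mul(2, Pow(4161, Rational(1, 2))))) = Add(-4, Mul(-2, Pow(4161, Rational(1, 2)))) ≈ -133.01)
Function('b')(V) = 182
Mul(Add(I, Function('O')(-2082)), Pow(Add(-1877797, Function('b')(1150)), -1)) = Mul(Add(Add(-4, Mul(-2, Pow(4161, Rational(1, 2)))), -2082), Pow(Add(-1877797, 182), -1)) = Mul(Add(-2086, Mul(-2, Pow(4161, Rational(1, 2)))), Pow(-1877615, -1)) = Mul(Add(-2086, Mul(-2, Pow(4161, Rational(1, 2)))), Rational(-1, 1877615)) = Add(Rational(2086, 1877615), Mul(Rational(2, 1877615), Pow(4161, Rational(1, 2))))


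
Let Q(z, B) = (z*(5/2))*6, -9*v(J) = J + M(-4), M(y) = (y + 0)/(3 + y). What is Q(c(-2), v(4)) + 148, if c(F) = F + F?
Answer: 88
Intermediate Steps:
M(y) = y/(3 + y)
c(F) = 2*F
v(J) = -4/9 - J/9 (v(J) = -(J - 4/(3 - 4))/9 = -(J - 4/(-1))/9 = -(J - 4*(-1))/9 = -(J + 4)/9 = -(4 + J)/9 = -4/9 - J/9)
Q(z, B) = 15*z (Q(z, B) = (z*(5*(½)))*6 = (z*(5/2))*6 = (5*z/2)*6 = 15*z)
Q(c(-2), v(4)) + 148 = 15*(2*(-2)) + 148 = 15*(-4) + 148 = -60 + 148 = 88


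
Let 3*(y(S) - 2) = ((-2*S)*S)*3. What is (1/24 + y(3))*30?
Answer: -1915/4 ≈ -478.75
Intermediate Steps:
y(S) = 2 - 2*S² (y(S) = 2 + (((-2*S)*S)*3)/3 = 2 + (-2*S²*3)/3 = 2 + (-6*S²)/3 = 2 - 2*S²)
(1/24 + y(3))*30 = (1/24 + (2 - 2*3²))*30 = (1/24 + (2 - 2*9))*30 = (1/24 + (2 - 18))*30 = (1/24 - 16)*30 = -383/24*30 = -1915/4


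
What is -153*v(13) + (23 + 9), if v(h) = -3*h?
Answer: 5999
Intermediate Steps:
-153*v(13) + (23 + 9) = -(-459)*13 + (23 + 9) = -153*(-39) + 32 = 5967 + 32 = 5999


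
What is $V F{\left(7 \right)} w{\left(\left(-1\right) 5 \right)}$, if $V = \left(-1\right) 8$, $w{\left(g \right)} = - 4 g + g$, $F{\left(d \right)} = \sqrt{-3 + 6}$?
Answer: $- 120 \sqrt{3} \approx -207.85$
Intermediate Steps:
$F{\left(d \right)} = \sqrt{3}$
$w{\left(g \right)} = - 3 g$
$V = -8$
$V F{\left(7 \right)} w{\left(\left(-1\right) 5 \right)} = - 8 \sqrt{3} \left(- 3 \left(\left(-1\right) 5\right)\right) = - 8 \sqrt{3} \left(\left(-3\right) \left(-5\right)\right) = - 8 \sqrt{3} \cdot 15 = - 120 \sqrt{3}$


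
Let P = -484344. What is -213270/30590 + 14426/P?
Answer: -740980973/105829164 ≈ -7.0017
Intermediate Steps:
-213270/30590 + 14426/P = -213270/30590 + 14426/(-484344) = -213270*1/30590 + 14426*(-1/484344) = -21327/3059 - 7213/242172 = -740980973/105829164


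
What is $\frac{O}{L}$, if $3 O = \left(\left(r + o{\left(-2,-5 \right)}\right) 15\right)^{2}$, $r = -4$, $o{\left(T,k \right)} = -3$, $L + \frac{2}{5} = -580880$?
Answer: $- \frac{6125}{968134} \approx -0.0063266$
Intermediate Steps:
$L = - \frac{2904402}{5}$ ($L = - \frac{2}{5} - 580880 = - \frac{2904402}{5} \approx -5.8088 \cdot 10^{5}$)
$O = 3675$ ($O = \frac{\left(\left(-4 - 3\right) 15\right)^{2}}{3} = \frac{\left(\left(-7\right) 15\right)^{2}}{3} = \frac{\left(-105\right)^{2}}{3} = \frac{1}{3} \cdot 11025 = 3675$)
$\frac{O}{L} = \frac{3675}{- \frac{2904402}{5}} = 3675 \left(- \frac{5}{2904402}\right) = - \frac{6125}{968134}$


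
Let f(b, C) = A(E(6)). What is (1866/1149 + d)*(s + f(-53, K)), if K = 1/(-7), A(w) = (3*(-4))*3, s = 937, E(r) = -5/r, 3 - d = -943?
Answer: 327008940/383 ≈ 8.5381e+5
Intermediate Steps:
d = 946 (d = 3 - 1*(-943) = 3 + 943 = 946)
A(w) = -36 (A(w) = -12*3 = -36)
K = -⅐ ≈ -0.14286
f(b, C) = -36
(1866/1149 + d)*(s + f(-53, K)) = (1866/1149 + 946)*(937 - 36) = (1866*(1/1149) + 946)*901 = (622/383 + 946)*901 = (362940/383)*901 = 327008940/383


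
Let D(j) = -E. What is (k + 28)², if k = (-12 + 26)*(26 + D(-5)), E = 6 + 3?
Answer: 70756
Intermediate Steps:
E = 9
D(j) = -9 (D(j) = -1*9 = -9)
k = 238 (k = (-12 + 26)*(26 - 9) = 14*17 = 238)
(k + 28)² = (238 + 28)² = 266² = 70756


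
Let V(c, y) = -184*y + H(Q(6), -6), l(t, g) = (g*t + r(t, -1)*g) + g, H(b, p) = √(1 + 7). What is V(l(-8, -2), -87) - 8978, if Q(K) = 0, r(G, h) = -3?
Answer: 7030 + 2*√2 ≈ 7032.8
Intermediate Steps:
H(b, p) = 2*√2 (H(b, p) = √8 = 2*√2)
l(t, g) = -2*g + g*t (l(t, g) = (g*t - 3*g) + g = (-3*g + g*t) + g = -2*g + g*t)
V(c, y) = -184*y + 2*√2
V(l(-8, -2), -87) - 8978 = (-184*(-87) + 2*√2) - 8978 = (16008 + 2*√2) - 8978 = 7030 + 2*√2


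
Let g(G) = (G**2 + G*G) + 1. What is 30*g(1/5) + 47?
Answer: 397/5 ≈ 79.400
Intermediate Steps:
g(G) = 1 + 2*G**2 (g(G) = (G**2 + G**2) + 1 = 2*G**2 + 1 = 1 + 2*G**2)
30*g(1/5) + 47 = 30*(1 + 2*(1/5)**2) + 47 = 30*(1 + 2*(1/25)) + 47 = 30*(1 + 2/25) + 47 = 30*(27/25) + 47 = 162/5 + 47 = 397/5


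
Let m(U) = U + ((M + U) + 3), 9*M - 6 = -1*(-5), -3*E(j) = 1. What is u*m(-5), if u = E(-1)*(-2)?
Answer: -104/27 ≈ -3.8519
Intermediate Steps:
E(j) = -⅓ (E(j) = -⅓*1 = -⅓)
M = 11/9 (M = ⅔ + (-1*(-5))/9 = ⅔ + (⅑)*5 = ⅔ + 5/9 = 11/9 ≈ 1.2222)
m(U) = 38/9 + 2*U (m(U) = U + ((11/9 + U) + 3) = U + (38/9 + U) = 38/9 + 2*U)
u = ⅔ (u = -⅓*(-2) = ⅔ ≈ 0.66667)
u*m(-5) = 2*(38/9 + 2*(-5))/3 = 2*(38/9 - 10)/3 = (⅔)*(-52/9) = -104/27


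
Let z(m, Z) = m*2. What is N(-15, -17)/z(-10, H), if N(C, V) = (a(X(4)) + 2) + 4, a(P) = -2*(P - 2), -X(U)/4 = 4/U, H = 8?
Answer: -9/10 ≈ -0.90000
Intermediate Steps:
X(U) = -16/U
a(P) = 4 - 2*P (a(P) = -2*(-2 + P) = 4 - 2*P)
z(m, Z) = 2*m
N(C, V) = 18 (N(C, V) = ((4 - (-32)/4) + 2) + 4 = ((4 - 2*(-4)) + 2) + 4 = ((4 + 8) + 2) + 4 = (12 + 2) + 4 = 14 + 4 = 18)
N(-15, -17)/z(-10, H) = 18/((2*(-10))) = 18/(-20) = 18*(-1/20) = -9/10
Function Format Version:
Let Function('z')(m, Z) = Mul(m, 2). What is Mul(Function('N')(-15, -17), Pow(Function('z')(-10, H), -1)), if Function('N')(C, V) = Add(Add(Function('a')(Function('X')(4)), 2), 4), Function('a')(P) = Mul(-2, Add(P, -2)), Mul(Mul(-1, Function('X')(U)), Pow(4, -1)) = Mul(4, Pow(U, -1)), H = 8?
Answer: Rational(-9, 10) ≈ -0.90000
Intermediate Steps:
Function('X')(U) = Mul(-16, Pow(U, -1)) (Function('X')(U) = Mul(-4, Mul(4, Pow(U, -1))) = Mul(-16, Pow(U, -1)))
Function('a')(P) = Add(4, Mul(-2, P)) (Function('a')(P) = Mul(-2, Add(-2, P)) = Add(4, Mul(-2, P)))
Function('z')(m, Z) = Mul(2, m)
Function('N')(C, V) = 18 (Function('N')(C, V) = Add(Add(Add(4, Mul(-2, Mul(-16, Pow(4, -1)))), 2), 4) = Add(Add(Add(4, Mul(-2, Mul(-16, Rational(1, 4)))), 2), 4) = Add(Add(Add(4, Mul(-2, -4)), 2), 4) = Add(Add(Add(4, 8), 2), 4) = Add(Add(12, 2), 4) = Add(14, 4) = 18)
Mul(Function('N')(-15, -17), Pow(Function('z')(-10, H), -1)) = Mul(18, Pow(Mul(2, -10), -1)) = Mul(18, Pow(-20, -1)) = Mul(18, Rational(-1, 20)) = Rational(-9, 10)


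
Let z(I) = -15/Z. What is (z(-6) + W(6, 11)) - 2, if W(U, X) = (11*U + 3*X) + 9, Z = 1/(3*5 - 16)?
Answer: 121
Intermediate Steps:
Z = -1 (Z = 1/(15 - 16) = 1/(-1) = -1)
W(U, X) = 9 + 3*X + 11*U (W(U, X) = (3*X + 11*U) + 9 = 9 + 3*X + 11*U)
z(I) = 15 (z(I) = -15/(-1) = -15*(-1) = 15)
(z(-6) + W(6, 11)) - 2 = (15 + (9 + 3*11 + 11*6)) - 2 = (15 + (9 + 33 + 66)) - 2 = (15 + 108) - 2 = 123 - 2 = 121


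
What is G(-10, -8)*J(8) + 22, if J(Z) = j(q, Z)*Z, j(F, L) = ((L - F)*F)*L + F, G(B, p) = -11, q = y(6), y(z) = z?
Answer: -8954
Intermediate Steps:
q = 6
j(F, L) = F + F*L*(L - F) (j(F, L) = (F*(L - F))*L + F = F*L*(L - F) + F = F + F*L*(L - F))
J(Z) = Z*(6 - 36*Z + 6*Z**2) (J(Z) = (6*(1 + Z**2 - 1*6*Z))*Z = (6*(1 + Z**2 - 6*Z))*Z = (6 - 36*Z + 6*Z**2)*Z = Z*(6 - 36*Z + 6*Z**2))
G(-10, -8)*J(8) + 22 = -66*8*(1 + 8**2 - 6*8) + 22 = -66*8*(1 + 64 - 48) + 22 = -66*8*17 + 22 = -11*816 + 22 = -8976 + 22 = -8954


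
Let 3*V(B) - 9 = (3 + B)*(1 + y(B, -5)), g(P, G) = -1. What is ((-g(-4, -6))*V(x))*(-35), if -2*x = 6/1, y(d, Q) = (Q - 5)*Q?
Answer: -105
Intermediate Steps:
y(d, Q) = Q*(-5 + Q) (y(d, Q) = (-5 + Q)*Q = Q*(-5 + Q))
x = -3 (x = -3/1 = -3 ≈ -3.0000)
V(B) = 54 + 17*B (V(B) = 3 + ((3 + B)*(1 - 5*(-5 - 5)))/3 = 3 + ((3 + B)*(1 - 5*(-10)))/3 = 3 + ((3 + B)*(1 + 50))/3 = 3 + ((3 + B)*51)/3 = 3 + (153 + 51*B)/3 = 3 + (51 + 17*B) = 54 + 17*B)
((-g(-4, -6))*V(x))*(-35) = ((-1*(-1))*(54 + 17*(-3)))*(-35) = (1*(54 - 51))*(-35) = (1*3)*(-35) = 3*(-35) = -105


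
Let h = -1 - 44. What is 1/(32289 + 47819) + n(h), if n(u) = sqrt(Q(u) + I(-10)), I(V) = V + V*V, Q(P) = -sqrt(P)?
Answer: 1/80108 + sqrt(90 - 3*I*sqrt(5)) ≈ 9.4934 - 0.35331*I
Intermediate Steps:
h = -45
I(V) = V + V**2
n(u) = sqrt(90 - sqrt(u)) (n(u) = sqrt(-sqrt(u) - 10*(1 - 10)) = sqrt(-sqrt(u) - 10*(-9)) = sqrt(-sqrt(u) + 90) = sqrt(90 - sqrt(u)))
1/(32289 + 47819) + n(h) = 1/(32289 + 47819) + sqrt(90 - sqrt(-45)) = 1/80108 + sqrt(90 - 3*I*sqrt(5))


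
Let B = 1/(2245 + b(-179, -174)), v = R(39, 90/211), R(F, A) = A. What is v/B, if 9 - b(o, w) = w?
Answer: 218520/211 ≈ 1035.6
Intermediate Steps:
b(o, w) = 9 - w
v = 90/211 ≈ 0.42654
B = 1/2428 (B = 1/(2245 + (9 - 1*(-174))) = 1/(2245 + (9 + 174)) = 1/(2245 + 183) = 1/2428 ≈ 0.00041186)
v/B = 90/(211*(1/2428)) = (90/211)*2428 = 218520/211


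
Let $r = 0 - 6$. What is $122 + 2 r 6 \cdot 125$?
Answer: $-8878$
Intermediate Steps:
$r = -6$ ($r = 0 - 6 = -6$)
$122 + 2 r 6 \cdot 125 = 122 + 2 \left(-6\right) 6 \cdot 125 = 122 + \left(-12\right) 6 \cdot 125 = 122 - 9000 = -8878$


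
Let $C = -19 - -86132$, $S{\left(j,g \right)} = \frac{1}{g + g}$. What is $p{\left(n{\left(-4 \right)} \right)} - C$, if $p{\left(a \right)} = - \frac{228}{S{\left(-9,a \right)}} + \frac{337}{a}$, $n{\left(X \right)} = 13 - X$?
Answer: $- \frac{1595368}{17} \approx -93845.0$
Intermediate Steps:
$S{\left(j,g \right)} = \frac{1}{2 g}$
$C = 86113$ ($C = -19 + 86132 = 86113$)
$p{\left(a \right)} = - 456 a + \frac{337}{a}$ ($p{\left(a \right)} = - \frac{228}{\frac{1}{2} \frac{1}{a}} + \frac{337}{a} = - 228 \cdot 2 a + \frac{337}{a} = - 456 a + \frac{337}{a}$)
$p{\left(n{\left(-4 \right)} \right)} - C = \left(- 456 \left(13 - -4\right) + \frac{337}{13 - -4}\right) - 86113 = \left(- 456 \left(13 + 4\right) + \frac{337}{13 + 4}\right) - 86113 = \left(\left(-456\right) 17 + \frac{337}{17}\right) - 86113 = \left(-7752 + 337 \cdot \frac{1}{17}\right) - 86113 = \left(-7752 + \frac{337}{17}\right) - 86113 = - \frac{131447}{17} - 86113 = - \frac{1595368}{17}$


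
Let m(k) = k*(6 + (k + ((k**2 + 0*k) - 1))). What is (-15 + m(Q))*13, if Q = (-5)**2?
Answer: 212680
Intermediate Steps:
Q = 25
m(k) = k*(5 + k + k**2) (m(k) = k*(6 + (k + ((k**2 + 0) - 1))) = k*(6 + (k + (k**2 - 1))) = k*(6 + (k + (-1 + k**2))) = k*(6 + (-1 + k + k**2)) = k*(5 + k + k**2))
(-15 + m(Q))*13 = (-15 + 25*(5 + 25 + 25**2))*13 = (-15 + 25*(5 + 25 + 625))*13 = (-15 + 25*655)*13 = (-15 + 16375)*13 = 16360*13 = 212680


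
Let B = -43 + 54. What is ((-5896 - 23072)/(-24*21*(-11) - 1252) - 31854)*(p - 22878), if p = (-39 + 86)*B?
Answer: 764446204824/1073 ≈ 7.1244e+8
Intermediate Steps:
B = 11
p = 517 (p = (-39 + 86)*11 = 47*11 = 517)
((-5896 - 23072)/(-24*21*(-11) - 1252) - 31854)*(p - 22878) = ((-5896 - 23072)/(-24*21*(-11) - 1252) - 31854)*(517 - 22878) = (-28968/(-504*(-11) - 1252) - 31854)*(-22361) = (-28968/(5544 - 1252) - 31854)*(-22361) = (-28968/4292 - 31854)*(-22361) = (-28968*1/4292 - 31854)*(-22361) = (-7242/1073 - 31854)*(-22361) = -34186584/1073*(-22361) = 764446204824/1073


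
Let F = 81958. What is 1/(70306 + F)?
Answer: 1/152264 ≈ 6.5675e-6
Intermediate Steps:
1/(70306 + F) = 1/(70306 + 81958) = 1/152264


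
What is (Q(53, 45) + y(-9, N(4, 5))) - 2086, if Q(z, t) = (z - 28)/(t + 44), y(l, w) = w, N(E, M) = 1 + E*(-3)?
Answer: -186608/89 ≈ -2096.7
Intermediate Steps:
N(E, M) = 1 - 3*E
Q(z, t) = (-28 + z)/(44 + t)
(Q(53, 45) + y(-9, N(4, 5))) - 2086 = ((-28 + 53)/(44 + 45) + (1 - 3*4)) - 2086 = (25/89 + (1 - 12)) - 2086 = ((1/89)*25 - 11) - 2086 = (25/89 - 11) - 2086 = -954/89 - 2086 = -186608/89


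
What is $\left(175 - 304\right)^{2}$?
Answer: $16641$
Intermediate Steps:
$\left(175 - 304\right)^{2} = \left(-129\right)^{2} = 16641$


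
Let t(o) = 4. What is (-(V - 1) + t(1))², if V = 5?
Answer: 0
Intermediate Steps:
(-(V - 1) + t(1))² = (-(5 - 1) + 4)² = (-1*4 + 4)² = (-4 + 4)² = 0² = 0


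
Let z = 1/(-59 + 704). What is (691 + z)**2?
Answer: 198644924416/416025 ≈ 4.7748e+5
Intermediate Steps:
z = 1/645 ≈ 0.0015504
(691 + z)**2 = (691 + 1/645)**2 = (445696/645)**2 = 198644924416/416025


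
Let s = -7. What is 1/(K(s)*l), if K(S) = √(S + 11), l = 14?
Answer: 1/28 ≈ 0.035714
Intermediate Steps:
K(S) = √(11 + S)
1/(K(s)*l) = 1/(√(11 - 7)*14) = 1/(√4*14) = 1/(2*14) = 1/28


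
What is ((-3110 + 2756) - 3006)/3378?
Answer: -560/563 ≈ -0.99467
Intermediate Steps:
((-3110 + 2756) - 3006)/3378 = (-354 - 3006)*(1/3378) = -3360*1/3378 = -560/563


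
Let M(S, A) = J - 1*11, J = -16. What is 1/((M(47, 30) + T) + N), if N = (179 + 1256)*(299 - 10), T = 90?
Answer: 1/414778 ≈ 2.4109e-6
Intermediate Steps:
N = 414715 (N = 1435*289 = 414715)
M(S, A) = -27 (M(S, A) = -16 - 1*11 = -16 - 11 = -27)
1/((M(47, 30) + T) + N) = 1/((-27 + 90) + 414715) = 1/(63 + 414715) = 1/414778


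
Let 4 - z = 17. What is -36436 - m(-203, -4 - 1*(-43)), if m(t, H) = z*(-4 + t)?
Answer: -39127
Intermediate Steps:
z = -13 (z = 4 - 1*17 = 4 - 17 = -13)
m(t, H) = 52 - 13*t (m(t, H) = -13*(-4 + t) = 52 - 13*t)
-36436 - m(-203, -4 - 1*(-43)) = -36436 - (52 - 13*(-203)) = -36436 - (52 + 2639) = -36436 - 1*2691 = -36436 - 2691 = -39127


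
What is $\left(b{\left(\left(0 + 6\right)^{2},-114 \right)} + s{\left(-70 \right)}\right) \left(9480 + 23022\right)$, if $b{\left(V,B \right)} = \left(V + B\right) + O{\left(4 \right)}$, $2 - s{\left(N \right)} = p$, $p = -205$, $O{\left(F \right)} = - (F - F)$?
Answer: $4192758$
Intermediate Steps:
$O{\left(F \right)} = 0$ ($O{\left(F \right)} = \left(-1\right) 0 = 0$)
$s{\left(N \right)} = 207$ ($s{\left(N \right)} = 2 - -205 = 2 + 205 = 207$)
$b{\left(V,B \right)} = B + V$ ($b{\left(V,B \right)} = \left(V + B\right) + 0 = \left(B + V\right) + 0 = B + V$)
$\left(b{\left(\left(0 + 6\right)^{2},-114 \right)} + s{\left(-70 \right)}\right) \left(9480 + 23022\right) = \left(\left(-114 + \left(0 + 6\right)^{2}\right) + 207\right) \left(9480 + 23022\right) = \left(\left(-114 + 6^{2}\right) + 207\right) 32502 = \left(\left(-114 + 36\right) + 207\right) 32502 = \left(-78 + 207\right) 32502 = 129 \cdot 32502 = 4192758$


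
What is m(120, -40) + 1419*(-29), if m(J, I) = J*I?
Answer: -45951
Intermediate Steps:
m(J, I) = I*J
m(120, -40) + 1419*(-29) = -40*120 + 1419*(-29) = -4800 - 41151 = -45951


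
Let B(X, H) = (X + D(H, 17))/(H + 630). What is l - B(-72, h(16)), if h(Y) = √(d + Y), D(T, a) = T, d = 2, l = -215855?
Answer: -4759384374/22049 - 117*√2/22049 ≈ -2.1586e+5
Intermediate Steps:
h(Y) = √(2 + Y)
B(X, H) = (H + X)/(630 + H) (B(X, H) = (X + H)/(H + 630) = (H + X)/(630 + H))
l - B(-72, h(16)) = -215855 - (√(2 + 16) - 72)/(630 + √(2 + 16)) = -215855 - (√18 - 72)/(630 + √18) = -215855 - (3*√2 - 72)/(630 + 3*√2) = -215855 - (-72 + 3*√2)/(630 + 3*√2)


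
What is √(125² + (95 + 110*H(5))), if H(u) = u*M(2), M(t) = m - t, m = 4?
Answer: 58*√5 ≈ 129.69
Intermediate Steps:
M(t) = 4 - t
H(u) = 2*u (H(u) = u*(4 - 1*2) = u*(4 - 2) = u*2 = 2*u)
√(125² + (95 + 110*H(5))) = √(125² + (95 + 110*(2*5))) = √(15625 + (95 + 110*10)) = √(15625 + (95 + 1100)) = √(15625 + 1195) = √16820 = 58*√5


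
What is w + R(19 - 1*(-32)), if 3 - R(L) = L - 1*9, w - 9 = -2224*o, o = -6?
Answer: 13314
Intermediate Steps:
w = 13353 (w = 9 - 2224*(-6) = 9 + 13344 = 13353)
R(L) = 12 - L (R(L) = 3 - (L - 1*9) = 3 - (L - 9) = 3 - (-9 + L) = 3 + (9 - L) = 12 - L)
w + R(19 - 1*(-32)) = 13353 + (12 - (19 - 1*(-32))) = 13353 + (12 - (19 + 32)) = 13353 + (12 - 1*51) = 13353 + (12 - 51) = 13353 - 39 = 13314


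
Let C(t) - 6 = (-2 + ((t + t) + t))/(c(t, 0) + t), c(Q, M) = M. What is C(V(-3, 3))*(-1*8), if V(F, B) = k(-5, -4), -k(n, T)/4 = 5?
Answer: -364/5 ≈ -72.800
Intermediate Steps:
k(n, T) = -20 (k(n, T) = -4*5 = -20)
V(F, B) = -20
C(t) = 6 + (-2 + 3*t)/t (C(t) = 6 + (-2 + ((t + t) + t))/(0 + t) = 6 + (-2 + (2*t + t))/t = 6 + (-2 + 3*t)/t)
C(V(-3, 3))*(-1*8) = (9 - 2/(-20))*(-1*8) = (9 - 2*(-1/20))*(-8) = (9 + 1/10)*(-8) = (91/10)*(-8) = -364/5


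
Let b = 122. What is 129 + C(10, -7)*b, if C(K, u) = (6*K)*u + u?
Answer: -51965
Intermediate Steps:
C(K, u) = u + 6*K*u (C(K, u) = 6*K*u + u = u + 6*K*u)
129 + C(10, -7)*b = 129 - 7*(1 + 6*10)*122 = 129 - 7*(1 + 60)*122 = 129 - 7*61*122 = 129 - 427*122 = 129 - 52094 = -51965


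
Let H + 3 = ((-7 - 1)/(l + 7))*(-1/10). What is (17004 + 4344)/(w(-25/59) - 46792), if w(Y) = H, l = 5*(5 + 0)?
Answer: -284640/623933 ≈ -0.45620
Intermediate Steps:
l = 25 (l = 5*5 = 25)
H = -119/40 (H = -3 + ((-7 - 1)/(25 + 7))*(-1/10) = -3 + (-8/32)*(-1*1/10) = -3 - 8*1/32*(-1/10) = -3 - 1/4*(-1/10) = -3 + 1/40 = -119/40 ≈ -2.9750)
w(Y) = -119/40
(17004 + 4344)/(w(-25/59) - 46792) = (17004 + 4344)/(-119/40 - 46792) = 21348/(-1871799/40) = 21348*(-40/1871799) = -284640/623933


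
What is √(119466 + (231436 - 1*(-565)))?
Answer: √351467 ≈ 592.85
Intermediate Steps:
√(119466 + (231436 - 1*(-565))) = √(119466 + (231436 + 565)) = √(119466 + 232001) = √351467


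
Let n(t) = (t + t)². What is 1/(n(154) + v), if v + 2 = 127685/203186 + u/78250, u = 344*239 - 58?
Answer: 7949652250/754133254092819 ≈ 1.0541e-5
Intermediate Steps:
u = 82158 (u = 82216 - 58 = 82158)
n(t) = 4*t² (n(t) = (2*t)² = 4*t²)
v = -2556951181/7949652250 (v = -2 + (127685/203186 + 82158/78250) = -2 + (127685*(1/203186) + 82158*(1/78250)) = -2 + (127685/203186 + 41079/39125) = -2 + 13342353319/7949652250 = -2556951181/7949652250 ≈ -0.32164)
1/(n(154) + v) = 1/(4*154² - 2556951181/7949652250) = 1/(4*23716 - 2556951181/7949652250) = 1/(94864 - 2556951181/7949652250) = 1/(754133254092819/7949652250) = 7949652250/754133254092819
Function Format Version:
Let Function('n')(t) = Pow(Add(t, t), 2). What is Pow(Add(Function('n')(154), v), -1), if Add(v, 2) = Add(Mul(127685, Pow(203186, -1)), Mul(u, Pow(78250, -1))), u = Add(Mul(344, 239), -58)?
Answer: Rational(7949652250, 754133254092819) ≈ 1.0541e-5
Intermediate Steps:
u = 82158 (u = Add(82216, -58) = 82158)
Function('n')(t) = Mul(4, Pow(t, 2)) (Function('n')(t) = Pow(Mul(2, t), 2) = Mul(4, Pow(t, 2)))
v = Rational(-2556951181, 7949652250) (v = Add(-2, Add(Mul(127685, Pow(203186, -1)), Mul(82158, Pow(78250, -1)))) = Add(-2, Add(Mul(127685, Rational(1, 203186)), Mul(82158, Rational(1, 78250)))) = Add(-2, Add(Rational(127685, 203186), Rational(41079, 39125))) = Add(-2, Rational(13342353319, 7949652250)) = Rational(-2556951181, 7949652250) ≈ -0.32164)
Pow(Add(Function('n')(154), v), -1) = Pow(Add(Mul(4, Pow(154, 2)), Rational(-2556951181, 7949652250)), -1) = Pow(Add(Mul(4, 23716), Rational(-2556951181, 7949652250)), -1) = Pow(Add(94864, Rational(-2556951181, 7949652250)), -1) = Pow(Rational(754133254092819, 7949652250), -1) = Rational(7949652250, 754133254092819)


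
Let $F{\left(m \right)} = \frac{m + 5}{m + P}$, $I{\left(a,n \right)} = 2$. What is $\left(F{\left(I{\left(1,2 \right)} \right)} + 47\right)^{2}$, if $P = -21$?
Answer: $\frac{784996}{361} \approx 2174.5$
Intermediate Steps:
$F{\left(m \right)} = \frac{5 + m}{-21 + m}$ ($F{\left(m \right)} = \frac{m + 5}{m - 21} = \frac{5 + m}{-21 + m}$)
$\left(F{\left(I{\left(1,2 \right)} \right)} + 47\right)^{2} = \left(\frac{5 + 2}{-21 + 2} + 47\right)^{2} = \left(\frac{1}{-19} \cdot 7 + 47\right)^{2} = \left(\left(- \frac{1}{19}\right) 7 + 47\right)^{2} = \left(- \frac{7}{19} + 47\right)^{2} = \left(\frac{886}{19}\right)^{2} = \frac{784996}{361}$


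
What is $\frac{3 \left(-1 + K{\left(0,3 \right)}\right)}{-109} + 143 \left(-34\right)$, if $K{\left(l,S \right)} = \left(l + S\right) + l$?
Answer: $- \frac{529964}{109} \approx -4862.1$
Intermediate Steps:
$K{\left(l,S \right)} = S + 2 l$ ($K{\left(l,S \right)} = \left(S + l\right) + l = S + 2 l$)
$\frac{3 \left(-1 + K{\left(0,3 \right)}\right)}{-109} + 143 \left(-34\right) = \frac{3 \left(-1 + \left(3 + 2 \cdot 0\right)\right)}{-109} + 143 \left(-34\right) = 3 \left(-1 + \left(3 + 0\right)\right) \left(- \frac{1}{109}\right) - 4862 = 3 \left(-1 + 3\right) \left(- \frac{1}{109}\right) - 4862 = 3 \cdot 2 \left(- \frac{1}{109}\right) - 4862 = 6 \left(- \frac{1}{109}\right) - 4862 = - \frac{6}{109} - 4862 = - \frac{529964}{109}$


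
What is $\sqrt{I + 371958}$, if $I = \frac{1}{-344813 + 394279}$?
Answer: $\frac{\sqrt{910138508904914}}{49466} \approx 609.88$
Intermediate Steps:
$I = \frac{1}{49466} \approx 2.0216 \cdot 10^{-5}$
$\sqrt{I + 371958} = \sqrt{\frac{1}{49466} + 371958} = \sqrt{\frac{18399274429}{49466}} = \frac{\sqrt{910138508904914}}{49466}$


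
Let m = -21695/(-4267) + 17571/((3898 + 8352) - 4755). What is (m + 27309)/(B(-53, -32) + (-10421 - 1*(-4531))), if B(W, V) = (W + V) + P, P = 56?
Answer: -873611214467/189296515635 ≈ -4.6150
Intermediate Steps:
B(W, V) = 56 + V + W (B(W, V) = (W + V) + 56 = (V + W) + 56 = 56 + V + W)
m = 237579482/31981165 (m = -21695*(-1/4267) + 17571/(12250 - 4755) = 21695/4267 + 17571/7495 = 237579482/31981165 ≈ 7.4287)
(m + 27309)/(B(-53, -32) + (-10421 - 1*(-4531))) = (237579482/31981165 + 27309)/((56 - 32 - 53) + (-10421 - 1*(-4531))) = 873611214467/(31981165*(-29 + (-10421 + 4531))) = 873611214467/(31981165*(-29 - 5890)) = (873611214467/31981165)/(-5919) = (873611214467/31981165)*(-1/5919) = -873611214467/189296515635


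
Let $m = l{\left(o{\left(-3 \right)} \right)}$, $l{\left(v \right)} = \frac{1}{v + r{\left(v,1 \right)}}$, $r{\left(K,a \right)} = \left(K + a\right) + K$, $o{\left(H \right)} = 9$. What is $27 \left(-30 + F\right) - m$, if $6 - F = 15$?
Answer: $- \frac{29485}{28} \approx -1053.0$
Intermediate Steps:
$r{\left(K,a \right)} = a + 2 K$
$F = -9$ ($F = 6 - 15 = -9$)
$l{\left(v \right)} = \frac{1}{1 + 3 v}$ ($l{\left(v \right)} = \frac{1}{v + \left(1 + 2 v\right)} = \frac{1}{1 + 3 v}$)
$m = \frac{1}{28}$ ($m = \frac{1}{1 + 3 \cdot 9} = \frac{1}{1 + 27} = \frac{1}{28} \approx 0.035714$)
$27 \left(-30 + F\right) - m = 27 \left(-30 - 9\right) - \frac{1}{28} = 27 \left(-39\right) - \frac{1}{28} = -1053 - \frac{1}{28} = - \frac{29485}{28}$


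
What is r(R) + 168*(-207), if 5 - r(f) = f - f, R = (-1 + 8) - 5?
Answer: -34771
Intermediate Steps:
R = 2 (R = 7 - 5 = 2)
r(f) = 5 (r(f) = 5 - (f - f) = 5 - 1*0 = 5 + 0 = 5)
r(R) + 168*(-207) = 5 + 168*(-207) = 5 - 34776 = -34771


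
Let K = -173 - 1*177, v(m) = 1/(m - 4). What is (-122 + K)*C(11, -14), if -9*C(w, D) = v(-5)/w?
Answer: -472/891 ≈ -0.52974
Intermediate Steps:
v(m) = 1/(-4 + m)
K = -350 (K = -173 - 177 = -350)
C(w, D) = 1/(81*w) (C(w, D) = -1/(9*(-4 - 5)*w) = -1/(9*(-9)*w) = -(-1)/(81*w) = 1/(81*w))
(-122 + K)*C(11, -14) = (-122 - 350)*((1/81)/11) = -472/(81*11) = -472*1/891 = -472/891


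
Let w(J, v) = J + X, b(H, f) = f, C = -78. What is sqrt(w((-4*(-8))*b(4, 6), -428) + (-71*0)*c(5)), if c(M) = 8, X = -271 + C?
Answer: I*sqrt(157) ≈ 12.53*I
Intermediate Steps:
X = -349 (X = -271 - 78 = -349)
w(J, v) = -349 + J (w(J, v) = J - 349 = -349 + J)
sqrt(w((-4*(-8))*b(4, 6), -428) + (-71*0)*c(5)) = sqrt((-349 - 4*(-8)*6) - 71*0*8) = sqrt((-349 + 32*6) + 0*8) = sqrt((-349 + 192) + 0) = sqrt(-157 + 0) = sqrt(-157) = I*sqrt(157)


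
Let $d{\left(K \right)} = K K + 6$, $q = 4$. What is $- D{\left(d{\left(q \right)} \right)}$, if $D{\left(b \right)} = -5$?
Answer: $5$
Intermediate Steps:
$d{\left(K \right)} = 6 + K^{2}$ ($d{\left(K \right)} = K^{2} + 6 = 6 + K^{2}$)
$- D{\left(d{\left(q \right)} \right)} = \left(-1\right) \left(-5\right) = 5$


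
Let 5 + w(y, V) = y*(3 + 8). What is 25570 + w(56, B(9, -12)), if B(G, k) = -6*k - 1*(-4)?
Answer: 26181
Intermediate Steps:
B(G, k) = 4 - 6*k (B(G, k) = -6*k + 4 = 4 - 6*k)
w(y, V) = -5 + 11*y (w(y, V) = -5 + y*(3 + 8) = -5 + y*11 = -5 + 11*y)
25570 + w(56, B(9, -12)) = 25570 + (-5 + 11*56) = 25570 + (-5 + 616) = 25570 + 611 = 26181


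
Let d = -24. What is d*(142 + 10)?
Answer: -3648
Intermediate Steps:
d*(142 + 10) = -24*(142 + 10) = -24*152 = -3648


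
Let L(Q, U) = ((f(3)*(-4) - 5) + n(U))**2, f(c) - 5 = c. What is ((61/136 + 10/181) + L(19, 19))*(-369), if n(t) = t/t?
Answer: -11776537953/24616 ≈ -4.7841e+5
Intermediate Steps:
f(c) = 5 + c
n(t) = 1
L(Q, U) = 1296 (L(Q, U) = (((5 + 3)*(-4) - 5) + 1)**2 = ((8*(-4) - 5) + 1)**2 = ((-32 - 5) + 1)**2 = (-37 + 1)**2 = (-36)**2 = 1296)
((61/136 + 10/181) + L(19, 19))*(-369) = ((61/136 + 10/181) + 1296)*(-369) = (12401/24616 + 1296)*(-369) = (31914737/24616)*(-369) = -11776537953/24616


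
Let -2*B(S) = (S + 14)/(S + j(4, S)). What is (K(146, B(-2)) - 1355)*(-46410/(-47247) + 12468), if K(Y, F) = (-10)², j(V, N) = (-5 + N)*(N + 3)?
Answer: -246449372510/15749 ≈ -1.5649e+7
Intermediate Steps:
j(V, N) = (-5 + N)*(3 + N)
B(S) = -(14 + S)/(2*(-15 + S² - S)) (B(S) = -(S + 14)/(2*(S + (-15 + S² - 2*S))) = -(14 + S)/(2*(-15 + S² - S)))
K(Y, F) = 100
(K(146, B(-2)) - 1355)*(-46410/(-47247) + 12468) = (100 - 1355)*(-46410/(-47247) + 12468) = -1255*(-46410*(-1/47247) + 12468) = -1255*(15470/15749 + 12468) = -1255*196374002/15749 = -246449372510/15749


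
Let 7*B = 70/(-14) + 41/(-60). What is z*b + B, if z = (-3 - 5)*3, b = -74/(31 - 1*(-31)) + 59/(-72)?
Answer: 618449/13020 ≈ 47.500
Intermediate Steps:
b = -4493/2232 (b = -74/(31 + 31) + 59*(-1/72) = -74/62 - 59/72 = -74*1/62 - 59/72 = -37/31 - 59/72 = -4493/2232 ≈ -2.0130)
z = -24 (z = -8*3 = -24)
B = -341/420 (B = (70/(-14) + 41/(-60))/7 = (70*(-1/14) + 41*(-1/60))/7 = (-5 - 41/60)/7 = (1/7)*(-341/60) = -341/420 ≈ -0.81190)
z*b + B = -24*(-4493/2232) - 341/420 = 4493/93 - 341/420 = 618449/13020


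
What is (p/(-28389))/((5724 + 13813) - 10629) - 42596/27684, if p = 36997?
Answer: -897757758275/583415412084 ≈ -1.5388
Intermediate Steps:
(p/(-28389))/((5724 + 13813) - 10629) - 42596/27684 = (36997/(-28389))/((5724 + 13813) - 10629) - 42596/27684 = (36997*(-1/28389))/(19537 - 10629) - 42596*1/27684 = -36997/28389/8908 - 10649/6921 = -36997/28389*1/8908 - 10649/6921 = -36997/252889212 - 10649/6921 = -897757758275/583415412084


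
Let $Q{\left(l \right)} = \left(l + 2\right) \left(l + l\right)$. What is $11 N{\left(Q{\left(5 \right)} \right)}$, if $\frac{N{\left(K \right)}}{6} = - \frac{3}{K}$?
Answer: $- \frac{99}{35} \approx -2.8286$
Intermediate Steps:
$Q{\left(l \right)} = 2 l \left(2 + l\right)$ ($Q{\left(l \right)} = \left(2 + l\right) 2 l = 2 l \left(2 + l\right)$)
$N{\left(K \right)} = - \frac{18}{K}$ ($N{\left(K \right)} = 6 \left(- \frac{3}{K}\right) = - \frac{18}{K}$)
$11 N{\left(Q{\left(5 \right)} \right)} = 11 \left(- \frac{18}{2 \cdot 5 \left(2 + 5\right)}\right) = 11 \left(- \frac{18}{2 \cdot 5 \cdot 7}\right) = 11 \left(- \frac{18}{70}\right) = 11 \left(\left(-18\right) \frac{1}{70}\right) = 11 \left(- \frac{9}{35}\right) = - \frac{99}{35}$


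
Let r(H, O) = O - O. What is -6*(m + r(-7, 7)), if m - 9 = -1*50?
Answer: 246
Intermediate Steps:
m = -41 (m = 9 - 1*50 = 9 - 50 = -41)
r(H, O) = 0
-6*(m + r(-7, 7)) = -6*(-41 + 0) = -6*(-41) = 246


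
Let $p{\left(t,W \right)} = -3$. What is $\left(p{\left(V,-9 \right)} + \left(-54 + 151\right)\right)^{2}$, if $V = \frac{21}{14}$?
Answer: $8836$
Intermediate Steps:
$V = \frac{3}{2}$ ($V = 21 \cdot \frac{1}{14} = \frac{3}{2} \approx 1.5$)
$\left(p{\left(V,-9 \right)} + \left(-54 + 151\right)\right)^{2} = \left(-3 + \left(-54 + 151\right)\right)^{2} = \left(-3 + 97\right)^{2} = 94^{2} = 8836$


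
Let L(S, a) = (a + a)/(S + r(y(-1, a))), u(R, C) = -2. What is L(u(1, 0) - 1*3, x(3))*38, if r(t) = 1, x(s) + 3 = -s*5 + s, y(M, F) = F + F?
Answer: 285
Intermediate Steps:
y(M, F) = 2*F
x(s) = -3 - 4*s (x(s) = -3 + (-s*5 + s) = -3 + (-5*s + s) = -3 - 4*s)
L(S, a) = 2*a/(1 + S) (L(S, a) = (a + a)/(S + 1) = (2*a)/(1 + S) = 2*a/(1 + S))
L(u(1, 0) - 1*3, x(3))*38 = (2*(-3 - 4*3)/(1 + (-2 - 1*3)))*38 = (2*(-3 - 12)/(1 + (-2 - 3)))*38 = (2*(-15)/(1 - 5))*38 = (2*(-15)/(-4))*38 = (2*(-15)*(-¼))*38 = (15/2)*38 = 285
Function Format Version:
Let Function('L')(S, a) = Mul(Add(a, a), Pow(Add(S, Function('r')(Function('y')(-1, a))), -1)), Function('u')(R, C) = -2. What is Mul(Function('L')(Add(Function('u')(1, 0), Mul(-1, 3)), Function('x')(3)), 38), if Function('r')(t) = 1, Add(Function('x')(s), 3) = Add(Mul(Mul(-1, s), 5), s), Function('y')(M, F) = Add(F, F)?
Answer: 285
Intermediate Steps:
Function('y')(M, F) = Mul(2, F)
Function('x')(s) = Add(-3, Mul(-4, s)) (Function('x')(s) = Add(-3, Add(Mul(Mul(-1, s), 5), s)) = Add(-3, Add(Mul(-5, s), s)) = Add(-3, Mul(-4, s)))
Function('L')(S, a) = Mul(2, a, Pow(Add(1, S), -1)) (Function('L')(S, a) = Mul(Add(a, a), Pow(Add(S, 1), -1)) = Mul(Mul(2, a), Pow(Add(1, S), -1)) = Mul(2, a, Pow(Add(1, S), -1)))
Mul(Function('L')(Add(Function('u')(1, 0), Mul(-1, 3)), Function('x')(3)), 38) = Mul(Mul(2, Add(-3, Mul(-4, 3)), Pow(Add(1, Add(-2, Mul(-1, 3))), -1)), 38) = Mul(Mul(2, Add(-3, -12), Pow(Add(1, Add(-2, -3)), -1)), 38) = Mul(Mul(2, -15, Pow(Add(1, -5), -1)), 38) = Mul(Mul(2, -15, Pow(-4, -1)), 38) = Mul(Mul(2, -15, Rational(-1, 4)), 38) = Mul(Rational(15, 2), 38) = 285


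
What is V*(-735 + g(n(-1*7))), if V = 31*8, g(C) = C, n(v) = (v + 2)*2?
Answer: -184760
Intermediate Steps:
n(v) = 4 + 2*v (n(v) = (2 + v)*2 = 4 + 2*v)
V = 248
V*(-735 + g(n(-1*7))) = 248*(-735 + (4 + 2*(-1*7))) = 248*(-735 + (4 + 2*(-7))) = 248*(-735 + (4 - 14)) = 248*(-735 - 10) = 248*(-745) = -184760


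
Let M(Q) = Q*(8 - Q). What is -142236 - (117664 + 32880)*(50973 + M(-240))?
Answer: 1286557332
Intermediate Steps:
-142236 - (117664 + 32880)*(50973 + M(-240)) = -142236 - (117664 + 32880)*(50973 - 240*(8 - 1*(-240))) = -142236 - 150544*(50973 - 240*(8 + 240)) = -142236 - 150544*(50973 - 240*248) = -142236 - 150544*(50973 - 59520) = -142236 - 150544*(-8547) = -142236 - 1*(-1286699568) = -142236 + 1286699568 = 1286557332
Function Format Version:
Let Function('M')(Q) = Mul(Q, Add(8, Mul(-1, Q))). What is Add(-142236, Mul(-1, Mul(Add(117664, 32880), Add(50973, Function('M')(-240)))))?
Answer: 1286557332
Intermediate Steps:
Add(-142236, Mul(-1, Mul(Add(117664, 32880), Add(50973, Function('M')(-240))))) = Add(-142236, Mul(-1, Mul(Add(117664, 32880), Add(50973, Mul(-240, Add(8, Mul(-1, -240))))))) = Add(-142236, Mul(-1, Mul(150544, Add(50973, Mul(-240, Add(8, 240)))))) = Add(-142236, Mul(-1, Mul(150544, Add(50973, Mul(-240, 248))))) = Add(-142236, Mul(-1, Mul(150544, Add(50973, -59520)))) = Add(-142236, Mul(-1, Mul(150544, -8547))) = Add(-142236, Mul(-1, -1286699568)) = Add(-142236, 1286699568) = 1286557332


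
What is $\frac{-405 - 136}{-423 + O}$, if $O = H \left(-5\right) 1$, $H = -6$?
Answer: $\frac{541}{393} \approx 1.3766$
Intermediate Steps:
$O = 30$ ($O = \left(-6\right) \left(-5\right) 1 = 30 \cdot 1 = 30$)
$\frac{-405 - 136}{-423 + O} = \frac{-405 - 136}{-423 + 30} = - \frac{541}{-393} = \left(-541\right) \left(- \frac{1}{393}\right) = \frac{541}{393}$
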